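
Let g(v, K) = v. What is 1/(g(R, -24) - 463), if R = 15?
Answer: -1/448 ≈ -0.0022321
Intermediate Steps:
1/(g(R, -24) - 463) = 1/(15 - 463) = 1/(-448) = -1/448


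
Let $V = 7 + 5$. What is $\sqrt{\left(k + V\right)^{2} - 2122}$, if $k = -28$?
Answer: $i \sqrt{1866} \approx 43.197 i$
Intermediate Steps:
$V = 12$
$\sqrt{\left(k + V\right)^{2} - 2122} = \sqrt{\left(-28 + 12\right)^{2} - 2122} = \sqrt{\left(-16\right)^{2} - 2122} = \sqrt{256 - 2122} = \sqrt{-1866} = i \sqrt{1866}$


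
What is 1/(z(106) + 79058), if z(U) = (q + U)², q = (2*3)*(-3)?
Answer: 1/86802 ≈ 1.1520e-5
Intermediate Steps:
q = -18 (q = 6*(-3) = -18)
z(U) = (-18 + U)²
1/(z(106) + 79058) = 1/((-18 + 106)² + 79058) = 1/(88² + 79058) = 1/(7744 + 79058) = 1/86802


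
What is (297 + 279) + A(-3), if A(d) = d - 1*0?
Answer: 573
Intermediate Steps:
A(d) = d (A(d) = d + 0 = d)
(297 + 279) + A(-3) = (297 + 279) - 3 = 576 - 3 = 573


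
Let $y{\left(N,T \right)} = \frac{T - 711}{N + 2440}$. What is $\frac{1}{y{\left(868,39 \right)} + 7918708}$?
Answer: $\frac{827}{6548771348} \approx 1.2628 \cdot 10^{-7}$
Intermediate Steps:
$y{\left(N,T \right)} = \frac{-711 + T}{2440 + N}$
$\frac{1}{y{\left(868,39 \right)} + 7918708} = \frac{1}{\frac{-711 + 39}{2440 + 868} + 7918708} = \frac{1}{\frac{1}{3308} \left(-672\right) + 7918708} = \frac{1}{- \frac{168}{827} + 7918708} = \frac{1}{\frac{6548771348}{827}} = \frac{827}{6548771348}$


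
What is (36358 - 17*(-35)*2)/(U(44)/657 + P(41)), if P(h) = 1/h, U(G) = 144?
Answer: 12486796/81 ≈ 1.5416e+5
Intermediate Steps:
(36358 - 17*(-35)*2)/(U(44)/657 + P(41)) = (36358 - 17*(-35)*2)/(144/657 + 1/41) = (36358 + 595*2)/(144*(1/657) + 1/41) = (36358 + 1190)/(16/73 + 1/41) = 37548/(729/2993) = 37548*(2993/729) = 12486796/81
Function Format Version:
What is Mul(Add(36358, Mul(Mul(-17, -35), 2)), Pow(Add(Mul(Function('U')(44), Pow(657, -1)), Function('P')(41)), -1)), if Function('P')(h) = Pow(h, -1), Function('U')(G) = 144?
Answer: Rational(12486796, 81) ≈ 1.5416e+5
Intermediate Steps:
Mul(Add(36358, Mul(Mul(-17, -35), 2)), Pow(Add(Mul(Function('U')(44), Pow(657, -1)), Function('P')(41)), -1)) = Mul(Add(36358, Mul(Mul(-17, -35), 2)), Pow(Add(Mul(144, Pow(657, -1)), Pow(41, -1)), -1)) = Mul(Add(36358, Mul(595, 2)), Pow(Add(Mul(144, Rational(1, 657)), Rational(1, 41)), -1)) = Mul(Add(36358, 1190), Pow(Add(Rational(16, 73), Rational(1, 41)), -1)) = Mul(37548, Pow(Rational(729, 2993), -1)) = Mul(37548, Rational(2993, 729)) = Rational(12486796, 81)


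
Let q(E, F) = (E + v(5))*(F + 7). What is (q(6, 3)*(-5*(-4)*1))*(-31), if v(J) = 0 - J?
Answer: -6200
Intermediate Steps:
v(J) = -J
q(E, F) = (-5 + E)*(7 + F) (q(E, F) = (E - 1*5)*(F + 7) = (E - 5)*(7 + F) = (-5 + E)*(7 + F))
(q(6, 3)*(-5*(-4)*1))*(-31) = ((-35 - 5*3 + 7*6 + 6*3)*(-5*(-4)*1))*(-31) = ((-35 - 15 + 42 + 18)*(20*1))*(-31) = (10*20)*(-31) = 200*(-31) = -6200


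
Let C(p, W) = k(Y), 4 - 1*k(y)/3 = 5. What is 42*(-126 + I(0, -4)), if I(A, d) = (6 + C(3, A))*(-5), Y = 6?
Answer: -5922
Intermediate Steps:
k(y) = -3 (k(y) = 12 - 3*5 = 12 - 15 = -3)
C(p, W) = -3
I(A, d) = -15 (I(A, d) = (6 - 3)*(-5) = 3*(-5) = -15)
42*(-126 + I(0, -4)) = 42*(-126 - 15) = 42*(-141) = -5922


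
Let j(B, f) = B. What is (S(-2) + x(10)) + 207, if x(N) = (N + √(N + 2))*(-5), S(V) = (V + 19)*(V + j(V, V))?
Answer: 89 - 10*√3 ≈ 71.679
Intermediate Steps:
S(V) = 2*V*(19 + V) (S(V) = (V + 19)*(V + V) = (19 + V)*(2*V) = 2*V*(19 + V))
x(N) = -5*N - 5*√(2 + N) (x(N) = (N + √(2 + N))*(-5) = -5*N - 5*√(2 + N))
(S(-2) + x(10)) + 207 = (2*(-2)*(19 - 2) + (-5*10 - 5*√(2 + 10))) + 207 = (2*(-2)*17 + (-50 - 10*√3)) + 207 = (-68 + (-50 - 10*√3)) + 207 = (-118 - 10*√3) + 207 = 89 - 10*√3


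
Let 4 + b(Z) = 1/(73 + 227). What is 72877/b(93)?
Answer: -21863100/1199 ≈ -18234.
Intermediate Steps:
b(Z) = -1199/300 (b(Z) = -4 + 1/(73 + 227) = -4 + 1/300 = -1199/300)
72877/b(93) = 72877/(-1199/300) = 72877*(-300/1199) = -21863100/1199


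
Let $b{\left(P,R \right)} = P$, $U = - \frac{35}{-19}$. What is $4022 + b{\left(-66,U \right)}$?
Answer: $3956$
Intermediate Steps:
$U = \frac{35}{19}$ ($U = \left(-35\right) \left(- \frac{1}{19}\right) = \frac{35}{19} \approx 1.8421$)
$4022 + b{\left(-66,U \right)} = 4022 - 66 = 3956$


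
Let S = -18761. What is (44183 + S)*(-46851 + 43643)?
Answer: -81553776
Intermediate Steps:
(44183 + S)*(-46851 + 43643) = (44183 - 18761)*(-46851 + 43643) = 25422*(-3208) = -81553776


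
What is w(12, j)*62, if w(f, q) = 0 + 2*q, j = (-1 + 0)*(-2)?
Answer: 248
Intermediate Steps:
j = 2 (j = -1*(-2) = 2)
w(f, q) = 2*q
w(12, j)*62 = (2*2)*62 = 4*62 = 248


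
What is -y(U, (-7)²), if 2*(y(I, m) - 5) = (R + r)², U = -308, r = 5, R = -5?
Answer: -5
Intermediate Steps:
y(I, m) = 5 (y(I, m) = 5 + (-5 + 5)²/2 = 5 + (½)*0² = 5 + (½)*0 = 5 + 0 = 5)
-y(U, (-7)²) = -1*5 = -5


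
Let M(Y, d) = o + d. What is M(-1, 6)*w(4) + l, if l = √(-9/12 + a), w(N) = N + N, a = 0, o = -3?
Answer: 24 + I*√3/2 ≈ 24.0 + 0.86602*I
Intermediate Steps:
M(Y, d) = -3 + d
w(N) = 2*N
l = I*√3/2 (l = √(-9/12 + 0) = √(-9*1/12 + 0) = √(-¾ + 0) = √(-¾) = I*√3/2 ≈ 0.86602*I)
M(-1, 6)*w(4) + l = (-3 + 6)*(2*4) + I*√3/2 = 3*8 + I*√3/2 = 24 + I*√3/2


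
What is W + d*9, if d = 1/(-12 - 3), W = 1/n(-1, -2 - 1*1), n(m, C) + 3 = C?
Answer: -23/30 ≈ -0.76667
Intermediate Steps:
n(m, C) = -3 + C
W = -⅙ (W = 1/(-3 + (-2 - 1*1)) = 1/(-3 + (-2 - 1)) = 1/(-3 - 3) = 1/(-6) = -⅙ ≈ -0.16667)
d = -1/15 (d = 1/(-15) = -1/15 ≈ -0.066667)
W + d*9 = -⅙ - 1/15*9 = -⅙ - ⅗ = -23/30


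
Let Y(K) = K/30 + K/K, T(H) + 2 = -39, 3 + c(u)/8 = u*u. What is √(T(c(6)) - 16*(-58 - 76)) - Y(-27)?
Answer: -⅒ + √2103 ≈ 45.758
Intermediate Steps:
c(u) = -24 + 8*u² (c(u) = -24 + 8*(u*u) = -24 + 8*u²)
T(H) = -41 (T(H) = -2 - 39 = -41)
Y(K) = 1 + K/30 (Y(K) = K*(1/30) + 1 = K/30 + 1 = 1 + K/30)
√(T(c(6)) - 16*(-58 - 76)) - Y(-27) = √(-41 - 16*(-58 - 76)) - (1 + (1/30)*(-27)) = √(-41 - 16*(-134)) - (1 - 9/10) = √(-41 + 2144) - 1*⅒ = √2103 - ⅒ = -⅒ + √2103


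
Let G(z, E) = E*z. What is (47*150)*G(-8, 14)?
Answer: -789600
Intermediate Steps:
(47*150)*G(-8, 14) = (47*150)*(14*(-8)) = 7050*(-112) = -789600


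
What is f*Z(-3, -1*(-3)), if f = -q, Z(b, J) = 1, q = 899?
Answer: -899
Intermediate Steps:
f = -899 (f = -1*899 = -899)
f*Z(-3, -1*(-3)) = -899*1 = -899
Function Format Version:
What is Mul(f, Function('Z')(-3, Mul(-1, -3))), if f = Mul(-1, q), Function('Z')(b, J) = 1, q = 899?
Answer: -899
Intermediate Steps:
f = -899 (f = Mul(-1, 899) = -899)
Mul(f, Function('Z')(-3, Mul(-1, -3))) = Mul(-899, 1) = -899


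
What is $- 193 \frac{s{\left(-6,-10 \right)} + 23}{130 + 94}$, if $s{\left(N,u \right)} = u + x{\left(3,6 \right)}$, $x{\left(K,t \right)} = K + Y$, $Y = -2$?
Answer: $- \frac{193}{16} \approx -12.063$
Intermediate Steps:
$x{\left(K,t \right)} = -2 + K$ ($x{\left(K,t \right)} = K - 2 = -2 + K$)
$s{\left(N,u \right)} = 1 + u$ ($s{\left(N,u \right)} = u + \left(-2 + 3\right) = u + 1 = 1 + u$)
$- 193 \frac{s{\left(-6,-10 \right)} + 23}{130 + 94} = - 193 \frac{\left(1 - 10\right) + 23}{130 + 94} = - 193 \frac{-9 + 23}{224} = - 193 \cdot 14 \cdot \frac{1}{224} = \left(-193\right) \frac{1}{16} = - \frac{193}{16}$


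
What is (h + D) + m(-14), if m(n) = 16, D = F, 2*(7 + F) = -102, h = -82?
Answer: -124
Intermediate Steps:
F = -58 (F = -7 + (½)*(-102) = -7 - 51 = -58)
D = -58
(h + D) + m(-14) = (-82 - 58) + 16 = -140 + 16 = -124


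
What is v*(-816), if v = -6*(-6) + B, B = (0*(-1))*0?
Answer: -29376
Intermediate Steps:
B = 0 (B = 0*0 = 0)
v = 36 (v = -6*(-6) + 0 = 36 + 0 = 36)
v*(-816) = 36*(-816) = -29376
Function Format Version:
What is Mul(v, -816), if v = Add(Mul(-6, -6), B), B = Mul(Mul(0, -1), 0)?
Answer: -29376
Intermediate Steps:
B = 0 (B = Mul(0, 0) = 0)
v = 36 (v = Add(Mul(-6, -6), 0) = Add(36, 0) = 36)
Mul(v, -816) = Mul(36, -816) = -29376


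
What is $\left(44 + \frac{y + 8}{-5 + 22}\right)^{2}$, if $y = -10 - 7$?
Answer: $\frac{546121}{289} \approx 1889.7$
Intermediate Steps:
$y = -17$
$\left(44 + \frac{y + 8}{-5 + 22}\right)^{2} = \left(44 + \frac{-17 + 8}{-5 + 22}\right)^{2} = \left(44 - \frac{9}{17}\right)^{2} = \left(\frac{739}{17}\right)^{2} = \frac{546121}{289}$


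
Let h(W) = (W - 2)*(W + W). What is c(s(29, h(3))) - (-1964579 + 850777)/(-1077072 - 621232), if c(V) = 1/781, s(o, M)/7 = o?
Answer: -434090529/663187712 ≈ -0.65455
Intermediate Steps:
h(W) = 2*W*(-2 + W) (h(W) = (-2 + W)*(2*W) = 2*W*(-2 + W))
s(o, M) = 7*o
c(V) = 1/781
c(s(29, h(3))) - (-1964579 + 850777)/(-1077072 - 621232) = 1/781 - (-1964579 + 850777)/(-1077072 - 621232) = 1/781 - (-1113802)/(-1698304) = 1/781 - (-1113802)*(-1)/1698304 = 1/781 - 1*556901/849152 = 1/781 - 556901/849152 = -434090529/663187712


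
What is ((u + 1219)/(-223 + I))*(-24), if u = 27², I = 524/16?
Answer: 187008/761 ≈ 245.74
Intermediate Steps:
I = 131/4 (I = 524*(1/16) = 131/4 ≈ 32.750)
u = 729
((u + 1219)/(-223 + I))*(-24) = ((729 + 1219)/(-223 + 131/4))*(-24) = (1948/(-761/4))*(-24) = (1948*(-4/761))*(-24) = -7792/761*(-24) = 187008/761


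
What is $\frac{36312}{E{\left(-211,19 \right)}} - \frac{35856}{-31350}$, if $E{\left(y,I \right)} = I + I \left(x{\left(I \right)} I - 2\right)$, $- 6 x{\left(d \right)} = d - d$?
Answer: $- \frac{9979824}{5225} \approx -1910.0$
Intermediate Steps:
$x{\left(d \right)} = 0$ ($x{\left(d \right)} = - \frac{d - d}{6} = \left(- \frac{1}{6}\right) 0 = 0$)
$E{\left(y,I \right)} = - I$ ($E{\left(y,I \right)} = I + I \left(0 I - 2\right) = I + I \left(0 - 2\right) = I + I \left(-2\right) = I - 2 I = - I$)
$\frac{36312}{E{\left(-211,19 \right)}} - \frac{35856}{-31350} = \frac{36312}{\left(-1\right) 19} - \frac{35856}{-31350} = \frac{36312}{-19} - - \frac{5976}{5225} = 36312 \left(- \frac{1}{19}\right) + \frac{5976}{5225} = - \frac{36312}{19} + \frac{5976}{5225} = - \frac{9979824}{5225}$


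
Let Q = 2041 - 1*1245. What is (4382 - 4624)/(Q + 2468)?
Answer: -121/1632 ≈ -0.074142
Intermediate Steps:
Q = 796 (Q = 2041 - 1245 = 796)
(4382 - 4624)/(Q + 2468) = (4382 - 4624)/(796 + 2468) = -242/3264 = -242*1/3264 = -121/1632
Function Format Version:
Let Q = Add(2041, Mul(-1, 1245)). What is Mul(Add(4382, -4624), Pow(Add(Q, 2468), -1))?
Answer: Rational(-121, 1632) ≈ -0.074142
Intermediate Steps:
Q = 796 (Q = Add(2041, -1245) = 796)
Mul(Add(4382, -4624), Pow(Add(Q, 2468), -1)) = Mul(Add(4382, -4624), Pow(Add(796, 2468), -1)) = Mul(-242, Pow(3264, -1)) = Mul(-242, Rational(1, 3264)) = Rational(-121, 1632)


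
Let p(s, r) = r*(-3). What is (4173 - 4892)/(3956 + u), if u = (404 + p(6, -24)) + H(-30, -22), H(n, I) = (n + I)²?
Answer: -719/7136 ≈ -0.10076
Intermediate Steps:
H(n, I) = (I + n)²
p(s, r) = -3*r
u = 3180 (u = (404 - 3*(-24)) + (-22 - 30)² = (404 + 72) + (-52)² = 476 + 2704 = 3180)
(4173 - 4892)/(3956 + u) = (4173 - 4892)/(3956 + 3180) = -719/7136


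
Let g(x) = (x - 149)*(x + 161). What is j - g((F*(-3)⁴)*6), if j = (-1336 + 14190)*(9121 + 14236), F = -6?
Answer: 291786803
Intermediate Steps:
g(x) = (-149 + x)*(161 + x)
j = 300230878 (j = 12854*23357 = 300230878)
j - g((F*(-3)⁴)*6) = 300230878 - (-23989 + (-6*(-3)⁴*6)² + 12*(-6*(-3)⁴*6)) = 300230878 - (-23989 + (-6*81*6)² + 12*(-6*81*6)) = 300230878 - (-23989 + (-486*6)² + 12*(-486*6)) = 300230878 - (-23989 + (-2916)² + 12*(-2916)) = 300230878 - (-23989 + 8503056 - 34992) = 300230878 - 1*8444075 = 300230878 - 8444075 = 291786803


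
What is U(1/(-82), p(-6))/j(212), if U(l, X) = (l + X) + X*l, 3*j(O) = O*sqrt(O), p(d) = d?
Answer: -1461*sqrt(53)/1842704 ≈ -0.0057721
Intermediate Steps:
j(O) = O**(3/2)/3 (j(O) = (O*sqrt(O))/3 = O**(3/2)/3)
U(l, X) = X + l + X*l (U(l, X) = (X + l) + X*l = X + l + X*l)
U(1/(-82), p(-6))/j(212) = (-6 + 1/(-82) - 6/(-82))/((212**(3/2)/3)) = (-6 - 1/82 - 6*(-1/82))/(((424*sqrt(53))/3)) = (-6 - 1/82 + 3/41)/((424*sqrt(53)/3)) = -1461*sqrt(53)/1842704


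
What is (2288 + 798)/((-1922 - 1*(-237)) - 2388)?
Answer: -3086/4073 ≈ -0.75767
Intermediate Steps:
(2288 + 798)/((-1922 - 1*(-237)) - 2388) = 3086/((-1922 + 237) - 2388) = 3086/(-1685 - 2388) = 3086/(-4073) = 3086*(-1/4073) = -3086/4073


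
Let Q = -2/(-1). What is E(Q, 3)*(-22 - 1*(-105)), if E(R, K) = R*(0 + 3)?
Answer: 498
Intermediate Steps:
Q = 2 (Q = -2*(-1) = 2)
E(R, K) = 3*R (E(R, K) = R*3 = 3*R)
E(Q, 3)*(-22 - 1*(-105)) = (3*2)*(-22 - 1*(-105)) = 6*(-22 + 105) = 6*83 = 498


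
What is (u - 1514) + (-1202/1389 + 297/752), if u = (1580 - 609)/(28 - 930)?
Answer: -713947068457/471082128 ≈ -1515.5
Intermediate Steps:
u = -971/902 (u = 971/(-902) = 971*(-1/902) = -971/902 ≈ -1.0765)
(u - 1514) + (-1202/1389 + 297/752) = (-971/902 - 1514) + (-1202/1389 + 297/752) = -1366599/902 + (-1202*1/1389 + 297*(1/752)) = -1366599/902 + (-1202/1389 + 297/752) = -1366599/902 - 491371/1044528 = -713947068457/471082128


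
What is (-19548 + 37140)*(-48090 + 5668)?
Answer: -746287824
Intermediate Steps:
(-19548 + 37140)*(-48090 + 5668) = 17592*(-42422) = -746287824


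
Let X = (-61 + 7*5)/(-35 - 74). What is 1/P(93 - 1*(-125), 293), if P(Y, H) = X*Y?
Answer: 1/52 ≈ 0.019231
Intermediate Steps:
X = 26/109 (X = (-61 + 35)/(-109) = -26*(-1/109) = 26/109 ≈ 0.23853)
P(Y, H) = 26*Y/109
1/P(93 - 1*(-125), 293) = 1/(26*(93 - 1*(-125))/109) = 1/(26*(93 + 125)/109) = 1/((26/109)*218) = 1/52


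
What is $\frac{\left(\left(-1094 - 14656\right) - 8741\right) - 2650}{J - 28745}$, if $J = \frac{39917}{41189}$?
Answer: $\frac{1117910649}{1183937888} \approx 0.94423$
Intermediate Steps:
$J = \frac{39917}{41189}$ ($J = 39917 \cdot \frac{1}{41189} = \frac{39917}{41189} \approx 0.96912$)
$\frac{\left(\left(-1094 - 14656\right) - 8741\right) - 2650}{J - 28745} = \frac{\left(\left(-1094 - 14656\right) - 8741\right) - 2650}{\frac{39917}{41189} - 28745} = \frac{\left(-15750 - 8741\right) - 2650}{- \frac{1183937888}{41189}} = \left(-24491 - 2650\right) \left(- \frac{41189}{1183937888}\right) = \left(-27141\right) \left(- \frac{41189}{1183937888}\right) = \frac{1117910649}{1183937888}$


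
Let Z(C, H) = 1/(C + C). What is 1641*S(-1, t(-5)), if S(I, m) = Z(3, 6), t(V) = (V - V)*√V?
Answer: 547/2 ≈ 273.50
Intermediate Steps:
t(V) = 0 (t(V) = 0*√V = 0)
Z(C, H) = 1/(2*C)
S(I, m) = ⅙ (S(I, m) = (½)/3 = (½)*(⅓) = ⅙)
1641*S(-1, t(-5)) = 1641*(⅙) = 547/2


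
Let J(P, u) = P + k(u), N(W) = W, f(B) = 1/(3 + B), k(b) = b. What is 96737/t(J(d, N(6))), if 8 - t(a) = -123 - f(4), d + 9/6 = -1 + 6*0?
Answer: 677159/918 ≈ 737.65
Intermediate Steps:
d = -5/2 (d = -3/2 + (-1 + 6*0) = -3/2 + (-1 + 0) = -3/2 - 1 = -5/2 ≈ -2.5000)
J(P, u) = P + u
t(a) = 918/7 (t(a) = 8 - (-123 - 1/(3 + 4)) = 8 - (-123 - 1/7) = 8 - 1*(-862/7) = 8 + 862/7 = 918/7)
96737/t(J(d, N(6))) = 96737/(918/7) = 96737*(7/918) = 677159/918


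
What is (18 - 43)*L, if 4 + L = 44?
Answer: -1000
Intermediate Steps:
L = 40 (L = -4 + 44 = 40)
(18 - 43)*L = (18 - 43)*40 = -25*40 = -1000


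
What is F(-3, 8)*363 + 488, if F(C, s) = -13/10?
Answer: 161/10 ≈ 16.100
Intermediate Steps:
F(C, s) = -13/10 (F(C, s) = -13*1/10 = -13/10)
F(-3, 8)*363 + 488 = -13/10*363 + 488 = -4719/10 + 488 = 161/10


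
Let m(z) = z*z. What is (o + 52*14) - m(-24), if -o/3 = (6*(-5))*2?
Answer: 332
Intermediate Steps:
m(z) = z²
o = 180 (o = -3*6*(-5)*2 = -(-90)*2 = -3*(-60) = 180)
(o + 52*14) - m(-24) = (180 + 52*14) - 1*(-24)² = (180 + 728) - 1*576 = 908 - 576 = 332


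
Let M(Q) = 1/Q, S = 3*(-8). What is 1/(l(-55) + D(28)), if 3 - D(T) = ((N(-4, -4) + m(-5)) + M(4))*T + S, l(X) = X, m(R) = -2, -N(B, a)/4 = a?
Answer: -1/427 ≈ -0.0023419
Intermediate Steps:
N(B, a) = -4*a
S = -24
D(T) = 27 - 57*T/4 (D(T) = 3 - (((-4*(-4) - 2) + 1/4)*T - 24) = 3 - (((16 - 2) + ¼)*T - 24) = 3 - ((14 + ¼)*T - 24) = 3 - (57*T/4 - 24) = 3 - (-24 + 57*T/4) = 3 + (24 - 57*T/4) = 27 - 57*T/4)
1/(l(-55) + D(28)) = 1/(-55 + (27 - 57/4*28)) = 1/(-55 + (27 - 399)) = 1/(-55 - 372) = 1/(-427) = -1/427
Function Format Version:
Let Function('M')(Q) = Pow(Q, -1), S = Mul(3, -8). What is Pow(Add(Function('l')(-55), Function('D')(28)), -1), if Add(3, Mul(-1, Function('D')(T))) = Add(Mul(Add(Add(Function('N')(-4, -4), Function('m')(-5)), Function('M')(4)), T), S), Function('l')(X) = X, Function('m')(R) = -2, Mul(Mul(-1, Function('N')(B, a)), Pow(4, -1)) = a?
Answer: Rational(-1, 427) ≈ -0.0023419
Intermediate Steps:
Function('N')(B, a) = Mul(-4, a)
S = -24
Function('D')(T) = Add(27, Mul(Rational(-57, 4), T)) (Function('D')(T) = Add(3, Mul(-1, Add(Mul(Add(Add(Mul(-4, -4), -2), Pow(4, -1)), T), -24))) = Add(3, Mul(-1, Add(Mul(Add(Add(16, -2), Rational(1, 4)), T), -24))) = Add(3, Mul(-1, Add(Mul(Add(14, Rational(1, 4)), T), -24))) = Add(3, Mul(-1, Add(Mul(Rational(57, 4), T), -24))) = Add(3, Mul(-1, Add(-24, Mul(Rational(57, 4), T)))) = Add(3, Add(24, Mul(Rational(-57, 4), T))) = Add(27, Mul(Rational(-57, 4), T)))
Pow(Add(Function('l')(-55), Function('D')(28)), -1) = Pow(Add(-55, Add(27, Mul(Rational(-57, 4), 28))), -1) = Pow(Add(-55, Add(27, -399)), -1) = Pow(Add(-55, -372), -1) = Pow(-427, -1) = Rational(-1, 427)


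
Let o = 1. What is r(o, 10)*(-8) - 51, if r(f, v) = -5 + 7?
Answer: -67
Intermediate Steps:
r(f, v) = 2
r(o, 10)*(-8) - 51 = 2*(-8) - 51 = -16 - 51 = -67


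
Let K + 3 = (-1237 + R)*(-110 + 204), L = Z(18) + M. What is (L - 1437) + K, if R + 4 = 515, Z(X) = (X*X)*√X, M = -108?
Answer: -69792 + 972*√2 ≈ -68417.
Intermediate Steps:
Z(X) = X^(5/2) (Z(X) = X²*√X = X^(5/2))
R = 511 (R = -4 + 515 = 511)
L = -108 + 972*√2 (L = 18^(5/2) - 108 = 972*√2 - 108 = -108 + 972*√2 ≈ 1266.6)
K = -68247 (K = -3 + (-1237 + 511)*(-110 + 204) = -3 - 726*94 = -3 - 68244 = -68247)
(L - 1437) + K = ((-108 + 972*√2) - 1437) - 68247 = (-1545 + 972*√2) - 68247 = -69792 + 972*√2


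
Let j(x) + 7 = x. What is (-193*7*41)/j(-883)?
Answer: 55391/890 ≈ 62.237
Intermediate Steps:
j(x) = -7 + x
(-193*7*41)/j(-883) = (-193*7*41)/(-7 - 883) = -1351*41/(-890) = -55391*(-1/890) = 55391/890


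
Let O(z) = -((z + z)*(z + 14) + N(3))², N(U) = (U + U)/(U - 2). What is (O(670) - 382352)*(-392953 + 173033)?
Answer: 184753387746583360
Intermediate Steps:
N(U) = 2*U/(-2 + U) (N(U) = (2*U)/(-2 + U) = 2*U/(-2 + U))
O(z) = -(6 + 2*z*(14 + z))² (O(z) = -((z + z)*(z + 14) + 2*3/(-2 + 3))² = -((2*z)*(14 + z) + 2*3/1)² = -(2*z*(14 + z) + 2*3*1)² = -(2*z*(14 + z) + 6)² = -(6 + 2*z*(14 + z))²)
(O(670) - 382352)*(-392953 + 173033) = (-4*(3 + 670² + 14*670)² - 382352)*(-392953 + 173033) = (-4*(3 + 448900 + 9380)² - 382352)*(-219920) = (-4*458283² - 382352)*(-219920) = (-4*210023308089 - 382352)*(-219920) = (-840093232356 - 382352)*(-219920) = -840093614708*(-219920) = 184753387746583360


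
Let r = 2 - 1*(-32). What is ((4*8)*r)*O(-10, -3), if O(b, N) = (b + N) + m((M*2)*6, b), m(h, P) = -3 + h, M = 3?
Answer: 21760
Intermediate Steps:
r = 34 (r = 2 + 32 = 34)
O(b, N) = 33 + N + b (O(b, N) = (b + N) + (-3 + (3*2)*6) = (N + b) + (-3 + 6*6) = (N + b) + (-3 + 36) = (N + b) + 33 = 33 + N + b)
((4*8)*r)*O(-10, -3) = ((4*8)*34)*(33 - 3 - 10) = (32*34)*20 = 1088*20 = 21760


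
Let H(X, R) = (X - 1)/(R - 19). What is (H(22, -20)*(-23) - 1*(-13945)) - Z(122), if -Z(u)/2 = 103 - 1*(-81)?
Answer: 186230/13 ≈ 14325.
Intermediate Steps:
H(X, R) = (-1 + X)/(-19 + R)
Z(u) = -368 (Z(u) = -2*(103 - 1*(-81)) = -2*(103 + 81) = -2*184 = -368)
(H(22, -20)*(-23) - 1*(-13945)) - Z(122) = (((-1 + 22)/(-19 - 20))*(-23) - 1*(-13945)) - 1*(-368) = ((21/(-39))*(-23) + 13945) + 368 = (-1/39*21*(-23) + 13945) + 368 = (-7/13*(-23) + 13945) + 368 = (161/13 + 13945) + 368 = 181446/13 + 368 = 186230/13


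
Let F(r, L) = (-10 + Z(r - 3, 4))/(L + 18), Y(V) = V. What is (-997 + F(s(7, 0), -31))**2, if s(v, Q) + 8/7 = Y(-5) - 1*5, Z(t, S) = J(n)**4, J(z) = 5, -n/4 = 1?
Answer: 184307776/169 ≈ 1.0906e+6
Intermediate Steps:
n = -4 (n = -4*1 = -4)
Z(t, S) = 625 (Z(t, S) = 5**4 = 625)
s(v, Q) = -78/7 (s(v, Q) = -8/7 + (-5 - 1*5) = -8/7 + (-5 - 5) = -8/7 - 10 = -78/7)
F(r, L) = 615/(18 + L) (F(r, L) = (-10 + 625)/(L + 18) = 615/(18 + L))
(-997 + F(s(7, 0), -31))**2 = (-997 + 615/(18 - 31))**2 = (-997 + 615/(-13))**2 = (-997 + 615*(-1/13))**2 = (-997 - 615/13)**2 = (-13576/13)**2 = 184307776/169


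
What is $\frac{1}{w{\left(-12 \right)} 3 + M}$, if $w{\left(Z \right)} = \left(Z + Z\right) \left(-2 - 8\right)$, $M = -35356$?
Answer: $- \frac{1}{34636} \approx -2.8872 \cdot 10^{-5}$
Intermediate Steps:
$w{\left(Z \right)} = - 20 Z$ ($w{\left(Z \right)} = 2 Z \left(-10\right) = - 20 Z$)
$\frac{1}{w{\left(-12 \right)} 3 + M} = \frac{1}{\left(-20\right) \left(-12\right) 3 - 35356} = \frac{1}{240 \cdot 3 - 35356} = \frac{1}{720 - 35356} = \frac{1}{-34636} = - \frac{1}{34636}$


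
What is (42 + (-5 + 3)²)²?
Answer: 2116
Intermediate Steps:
(42 + (-5 + 3)²)² = (42 + (-2)²)² = (42 + 4)² = 46² = 2116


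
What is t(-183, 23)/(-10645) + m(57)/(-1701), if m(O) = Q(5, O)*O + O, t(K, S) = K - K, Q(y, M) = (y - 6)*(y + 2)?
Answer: 38/189 ≈ 0.20106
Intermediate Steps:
Q(y, M) = (-6 + y)*(2 + y)
t(K, S) = 0
m(O) = -6*O (m(O) = (-12 + 5² - 4*5)*O + O = (-12 + 25 - 20)*O + O = -7*O + O = -6*O)
t(-183, 23)/(-10645) + m(57)/(-1701) = 0/(-10645) - 6*57/(-1701) = 0*(-1/10645) - 342*(-1/1701) = 0 + 38/189 = 38/189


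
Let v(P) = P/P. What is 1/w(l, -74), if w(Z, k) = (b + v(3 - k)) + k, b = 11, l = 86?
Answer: -1/62 ≈ -0.016129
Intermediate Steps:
v(P) = 1
w(Z, k) = 12 + k (w(Z, k) = (11 + 1) + k = 12 + k)
1/w(l, -74) = 1/(12 - 74) = 1/(-62) = -1/62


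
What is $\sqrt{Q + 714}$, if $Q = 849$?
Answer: $\sqrt{1563} \approx 39.535$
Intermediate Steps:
$\sqrt{Q + 714} = \sqrt{849 + 714} = \sqrt{1563}$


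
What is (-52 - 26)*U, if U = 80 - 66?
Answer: -1092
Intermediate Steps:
U = 14
(-52 - 26)*U = (-52 - 26)*14 = -78*14 = -1092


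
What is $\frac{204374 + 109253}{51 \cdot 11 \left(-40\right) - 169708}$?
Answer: $- \frac{313627}{192148} \approx -1.6322$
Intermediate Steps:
$\frac{204374 + 109253}{51 \cdot 11 \left(-40\right) - 169708} = \frac{313627}{561 \left(-40\right) - 169708} = \frac{313627}{-22440 - 169708} = \frac{313627}{-192148} = 313627 \left(- \frac{1}{192148}\right) = - \frac{313627}{192148}$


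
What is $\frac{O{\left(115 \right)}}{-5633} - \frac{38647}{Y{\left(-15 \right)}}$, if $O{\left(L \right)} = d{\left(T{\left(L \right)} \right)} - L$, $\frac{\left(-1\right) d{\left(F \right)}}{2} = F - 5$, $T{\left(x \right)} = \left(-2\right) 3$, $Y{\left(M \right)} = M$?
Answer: $\frac{217699946}{84495} \approx 2576.5$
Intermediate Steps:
$T{\left(x \right)} = -6$
$d{\left(F \right)} = 10 - 2 F$ ($d{\left(F \right)} = - 2 \left(F - 5\right) = - 2 \left(-5 + F\right) = 10 - 2 F$)
$O{\left(L \right)} = 22 - L$ ($O{\left(L \right)} = \left(10 - -12\right) - L = \left(10 + 12\right) - L = 22 - L$)
$\frac{O{\left(115 \right)}}{-5633} - \frac{38647}{Y{\left(-15 \right)}} = \frac{22 - 115}{-5633} - \frac{38647}{-15} = \left(22 - 115\right) \left(- \frac{1}{5633}\right) - - \frac{38647}{15} = \left(-93\right) \left(- \frac{1}{5633}\right) + \frac{38647}{15} = \frac{93}{5633} + \frac{38647}{15} = \frac{217699946}{84495}$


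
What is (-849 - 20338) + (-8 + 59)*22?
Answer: -20065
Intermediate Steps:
(-849 - 20338) + (-8 + 59)*22 = -21187 + 51*22 = -21187 + 1122 = -20065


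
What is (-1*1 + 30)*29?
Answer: 841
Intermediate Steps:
(-1*1 + 30)*29 = (-1 + 30)*29 = 29*29 = 841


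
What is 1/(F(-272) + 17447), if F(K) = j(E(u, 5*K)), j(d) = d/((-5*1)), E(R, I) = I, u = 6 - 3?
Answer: 1/17719 ≈ 5.6437e-5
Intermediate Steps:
u = 3
j(d) = -d/5 (j(d) = d/(-5) = d*(-⅕) = -d/5)
F(K) = -K
1/(F(-272) + 17447) = 1/(-1*(-272) + 17447) = 1/(272 + 17447) = 1/17719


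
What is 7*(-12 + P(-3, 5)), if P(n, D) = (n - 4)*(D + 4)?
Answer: -525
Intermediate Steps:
P(n, D) = (-4 + n)*(4 + D)
7*(-12 + P(-3, 5)) = 7*(-12 + (-16 - 4*5 + 4*(-3) + 5*(-3))) = 7*(-12 + (-16 - 20 - 12 - 15)) = 7*(-12 - 63) = 7*(-75) = -525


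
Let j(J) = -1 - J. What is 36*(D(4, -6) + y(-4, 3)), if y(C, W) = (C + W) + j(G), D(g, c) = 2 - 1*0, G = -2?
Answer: 72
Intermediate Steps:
D(g, c) = 2 (D(g, c) = 2 + 0 = 2)
y(C, W) = 1 + C + W (y(C, W) = (C + W) + (-1 - 1*(-2)) = (C + W) + (-1 + 2) = (C + W) + 1 = 1 + C + W)
36*(D(4, -6) + y(-4, 3)) = 36*(2 + (1 - 4 + 3)) = 36*(2 + 0) = 36*2 = 72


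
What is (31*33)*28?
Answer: 28644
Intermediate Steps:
(31*33)*28 = 1023*28 = 28644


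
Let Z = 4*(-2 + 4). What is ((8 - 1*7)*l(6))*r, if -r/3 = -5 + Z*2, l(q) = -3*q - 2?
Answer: 660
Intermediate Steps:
l(q) = -2 - 3*q
Z = 8 (Z = 4*2 = 8)
r = -33 (r = -3*(-5 + 8*2) = -3*(-5 + 16) = -3*11 = -33)
((8 - 1*7)*l(6))*r = ((8 - 1*7)*(-2 - 3*6))*(-33) = ((8 - 7)*(-2 - 18))*(-33) = (1*(-20))*(-33) = -20*(-33) = 660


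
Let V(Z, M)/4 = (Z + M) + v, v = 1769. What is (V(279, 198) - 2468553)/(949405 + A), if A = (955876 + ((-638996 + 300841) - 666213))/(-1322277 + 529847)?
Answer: -139216875905/53738360903 ≈ -2.5906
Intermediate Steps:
V(Z, M) = 7076 + 4*M + 4*Z (V(Z, M) = 4*((Z + M) + 1769) = 4*((M + Z) + 1769) = 4*(1769 + M + Z) = 7076 + 4*M + 4*Z)
A = 24246/396215 (A = (955876 + (-338155 - 666213))/(-792430) = (955876 - 1004368)*(-1/792430) = -48492*(-1/792430) = 24246/396215 ≈ 0.061194)
(V(279, 198) - 2468553)/(949405 + A) = ((7076 + 4*198 + 4*279) - 2468553)/(949405 + 24246/396215) = ((7076 + 792 + 1116) - 2468553)/(376168526321/396215) = (8984 - 2468553)*(396215/376168526321) = -2459569*396215/376168526321 = -139216875905/53738360903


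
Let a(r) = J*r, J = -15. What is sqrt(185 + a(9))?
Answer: 5*sqrt(2) ≈ 7.0711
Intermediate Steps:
a(r) = -15*r
sqrt(185 + a(9)) = sqrt(185 - 15*9) = sqrt(185 - 135) = sqrt(50) = 5*sqrt(2)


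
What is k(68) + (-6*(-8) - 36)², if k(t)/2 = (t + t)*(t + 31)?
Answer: 27072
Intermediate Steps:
k(t) = 4*t*(31 + t) (k(t) = 2*((t + t)*(t + 31)) = 2*((2*t)*(31 + t)) = 2*(2*t*(31 + t)) = 4*t*(31 + t))
k(68) + (-6*(-8) - 36)² = 4*68*(31 + 68) + (-6*(-8) - 36)² = 4*68*99 + (48 - 36)² = 26928 + 12² = 26928 + 144 = 27072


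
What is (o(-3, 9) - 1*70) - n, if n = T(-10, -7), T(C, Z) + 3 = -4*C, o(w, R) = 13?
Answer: -94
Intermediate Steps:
T(C, Z) = -3 - 4*C
n = 37 (n = -3 - 4*(-10) = -3 + 40 = 37)
(o(-3, 9) - 1*70) - n = (13 - 1*70) - 1*37 = (13 - 70) - 37 = -57 - 37 = -94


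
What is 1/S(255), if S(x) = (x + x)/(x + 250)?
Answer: 101/102 ≈ 0.99020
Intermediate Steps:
S(x) = 2*x/(250 + x) (S(x) = (2*x)/(250 + x) = 2*x/(250 + x))
1/S(255) = 1/(2*255/(250 + 255)) = 1/(2*255/505) = 1/(2*255*(1/505)) = 1/(102/101) = 101/102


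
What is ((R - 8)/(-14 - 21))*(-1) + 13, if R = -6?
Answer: 63/5 ≈ 12.600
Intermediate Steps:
((R - 8)/(-14 - 21))*(-1) + 13 = ((-6 - 8)/(-14 - 21))*(-1) + 13 = -14/(-35)*(-1) + 13 = -14*(-1/35)*(-1) + 13 = (⅖)*(-1) + 13 = -⅖ + 13 = 63/5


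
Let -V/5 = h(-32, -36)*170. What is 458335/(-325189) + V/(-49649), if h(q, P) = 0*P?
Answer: -458335/325189 ≈ -1.4094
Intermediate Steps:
h(q, P) = 0
V = 0 (V = -0*170 = -5*0 = 0)
458335/(-325189) + V/(-49649) = 458335/(-325189) + 0/(-49649) = 458335*(-1/325189) + 0*(-1/49649) = -458335/325189 + 0 = -458335/325189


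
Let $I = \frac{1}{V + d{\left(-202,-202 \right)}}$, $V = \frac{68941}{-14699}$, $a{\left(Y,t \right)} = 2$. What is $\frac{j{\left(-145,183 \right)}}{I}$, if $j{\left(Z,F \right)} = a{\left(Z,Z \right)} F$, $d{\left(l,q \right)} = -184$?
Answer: $- \frac{1015121862}{14699} \approx -69061.0$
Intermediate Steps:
$V = - \frac{68941}{14699}$ ($V = 68941 \left(- \frac{1}{14699}\right) = - \frac{68941}{14699} \approx -4.6902$)
$j{\left(Z,F \right)} = 2 F$
$I = - \frac{14699}{2773557}$ ($I = \frac{1}{- \frac{68941}{14699} - 184} = \frac{1}{- \frac{2773557}{14699}} = - \frac{14699}{2773557} \approx -0.0052997$)
$\frac{j{\left(-145,183 \right)}}{I} = \frac{2 \cdot 183}{- \frac{14699}{2773557}} = 366 \left(- \frac{2773557}{14699}\right) = - \frac{1015121862}{14699}$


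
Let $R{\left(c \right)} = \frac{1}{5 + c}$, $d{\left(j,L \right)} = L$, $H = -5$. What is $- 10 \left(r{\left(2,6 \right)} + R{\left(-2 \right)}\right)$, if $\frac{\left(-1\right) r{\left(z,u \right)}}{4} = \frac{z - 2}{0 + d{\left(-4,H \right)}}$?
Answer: $- \frac{10}{3} \approx -3.3333$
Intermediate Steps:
$r{\left(z,u \right)} = - \frac{8}{5} + \frac{4 z}{5}$ ($r{\left(z,u \right)} = - 4 \frac{z - 2}{0 - 5} = - 4 \frac{-2 + z}{-5} = - 4 \left(-2 + z\right) \left(- \frac{1}{5}\right) = - 4 \left(\frac{2}{5} - \frac{z}{5}\right) = - \frac{8}{5} + \frac{4 z}{5}$)
$- 10 \left(r{\left(2,6 \right)} + R{\left(-2 \right)}\right) = - 10 \left(\left(- \frac{8}{5} + \frac{4}{5} \cdot 2\right) + \frac{1}{5 - 2}\right) = - 10 \left(\left(- \frac{8}{5} + \frac{8}{5}\right) + \frac{1}{3}\right) = - 10 \left(0 + \frac{1}{3}\right) = \left(-10\right) \frac{1}{3} = - \frac{10}{3}$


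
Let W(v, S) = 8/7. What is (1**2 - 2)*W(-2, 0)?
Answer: -8/7 ≈ -1.1429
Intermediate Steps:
W(v, S) = 8/7 (W(v, S) = 8*(1/7) = 8/7)
(1**2 - 2)*W(-2, 0) = (1**2 - 2)*(8/7) = (1 - 2)*(8/7) = -1*8/7 = -8/7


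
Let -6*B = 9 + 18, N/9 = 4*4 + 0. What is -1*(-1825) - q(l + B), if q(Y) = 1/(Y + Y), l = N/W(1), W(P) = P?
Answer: 509174/279 ≈ 1825.0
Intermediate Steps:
N = 144 (N = 9*(4*4 + 0) = 9*(16 + 0) = 9*16 = 144)
B = -9/2 (B = -(9 + 18)/6 = -⅙*27 = -9/2 ≈ -4.5000)
l = 144 (l = 144/1 = 144*1 = 144)
q(Y) = 1/(2*Y)
-1*(-1825) - q(l + B) = -1*(-1825) - 1/(2*(144 - 9/2)) = 1825 - 1/(2*279/2) = 1825 - 2/(2*279) = 1825 - 1*1/279 = 1825 - 1/279 = 509174/279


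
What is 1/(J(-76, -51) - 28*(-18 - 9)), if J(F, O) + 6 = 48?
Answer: 1/798 ≈ 0.0012531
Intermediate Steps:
J(F, O) = 42 (J(F, O) = -6 + 48 = 42)
1/(J(-76, -51) - 28*(-18 - 9)) = 1/(42 - 28*(-18 - 9)) = 1/(42 - 28*(-27)) = 1/(42 + 756) = 1/798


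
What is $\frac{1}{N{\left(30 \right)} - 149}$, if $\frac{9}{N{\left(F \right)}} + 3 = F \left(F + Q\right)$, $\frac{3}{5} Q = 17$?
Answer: $- \frac{1747}{260294} \approx -0.0067116$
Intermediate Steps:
$Q = \frac{85}{3}$ ($Q = \frac{5}{3} \cdot 17 = \frac{85}{3} \approx 28.333$)
$N{\left(F \right)} = \frac{9}{-3 + F \left(\frac{85}{3} + F\right)}$ ($N{\left(F \right)} = \frac{9}{-3 + F \left(F + \frac{85}{3}\right)} = \frac{9}{-3 + F \left(\frac{85}{3} + F\right)}$)
$\frac{1}{N{\left(30 \right)} - 149} = \frac{1}{\frac{27}{-9 + 3 \cdot 30^{2} + 85 \cdot 30} - 149} = \frac{1}{\frac{27}{-9 + 3 \cdot 900 + 2550} - 149} = \frac{1}{\frac{27}{-9 + 2700 + 2550} - 149} = \frac{1}{\frac{27}{5241} - 149} = \frac{1}{27 \cdot \frac{1}{5241} - 149} = \frac{1}{\frac{9}{1747} - 149} = \frac{1}{- \frac{260294}{1747}} = - \frac{1747}{260294}$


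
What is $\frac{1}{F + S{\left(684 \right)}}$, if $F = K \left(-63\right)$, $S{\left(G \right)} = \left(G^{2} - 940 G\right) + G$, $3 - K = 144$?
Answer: $- \frac{1}{165537} \approx -6.0409 \cdot 10^{-6}$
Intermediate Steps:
$K = -141$ ($K = 3 - 144 = -141$)
$S{\left(G \right)} = G^{2} - 939 G$
$F = 8883$ ($F = \left(-141\right) \left(-63\right) = 8883$)
$\frac{1}{F + S{\left(684 \right)}} = \frac{1}{8883 + 684 \left(-939 + 684\right)} = \frac{1}{8883 + 684 \left(-255\right)} = \frac{1}{8883 - 174420} = \frac{1}{-165537} = - \frac{1}{165537}$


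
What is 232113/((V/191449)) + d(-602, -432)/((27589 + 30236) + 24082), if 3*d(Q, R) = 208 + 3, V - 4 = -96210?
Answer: -10919301060317911/23639834526 ≈ -4.6190e+5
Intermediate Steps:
V = -96206 (V = 4 - 96210 = -96206)
d(Q, R) = 211/3 (d(Q, R) = (208 + 3)/3 = (⅓)*211 = 211/3)
232113/((V/191449)) + d(-602, -432)/((27589 + 30236) + 24082) = 232113/((-96206/191449)) + 211/(3*((27589 + 30236) + 24082)) = 232113/((-96206*1/191449)) + 211/(3*(57825 + 24082)) = 232113/(-96206/191449) + (211/3)/81907 = 232113*(-191449/96206) + (211/3)*(1/81907) = -44437801737/96206 + 211/245721 = -10919301060317911/23639834526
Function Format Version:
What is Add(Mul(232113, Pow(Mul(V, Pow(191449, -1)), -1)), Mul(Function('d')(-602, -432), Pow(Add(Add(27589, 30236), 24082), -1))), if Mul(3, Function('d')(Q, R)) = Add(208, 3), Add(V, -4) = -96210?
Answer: Rational(-10919301060317911, 23639834526) ≈ -4.6190e+5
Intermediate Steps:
V = -96206 (V = Add(4, -96210) = -96206)
Function('d')(Q, R) = Rational(211, 3) (Function('d')(Q, R) = Mul(Rational(1, 3), Add(208, 3)) = Mul(Rational(1, 3), 211) = Rational(211, 3))
Add(Mul(232113, Pow(Mul(V, Pow(191449, -1)), -1)), Mul(Function('d')(-602, -432), Pow(Add(Add(27589, 30236), 24082), -1))) = Add(Mul(232113, Pow(Mul(-96206, Pow(191449, -1)), -1)), Mul(Rational(211, 3), Pow(Add(Add(27589, 30236), 24082), -1))) = Add(Mul(232113, Pow(Mul(-96206, Rational(1, 191449)), -1)), Mul(Rational(211, 3), Pow(Add(57825, 24082), -1))) = Add(Mul(232113, Pow(Rational(-96206, 191449), -1)), Mul(Rational(211, 3), Pow(81907, -1))) = Add(Mul(232113, Rational(-191449, 96206)), Mul(Rational(211, 3), Rational(1, 81907))) = Add(Rational(-44437801737, 96206), Rational(211, 245721)) = Rational(-10919301060317911, 23639834526)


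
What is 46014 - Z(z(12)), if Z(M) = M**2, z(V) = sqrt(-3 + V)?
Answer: 46005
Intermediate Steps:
46014 - Z(z(12)) = 46014 - (sqrt(-3 + 12))**2 = 46014 - (sqrt(9))**2 = 46014 - 1*3**2 = 46014 - 1*9 = 46014 - 9 = 46005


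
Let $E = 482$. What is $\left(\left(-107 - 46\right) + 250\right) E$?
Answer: $46754$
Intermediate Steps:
$\left(\left(-107 - 46\right) + 250\right) E = \left(\left(-107 - 46\right) + 250\right) 482 = \left(-153 + 250\right) 482 = 97 \cdot 482 = 46754$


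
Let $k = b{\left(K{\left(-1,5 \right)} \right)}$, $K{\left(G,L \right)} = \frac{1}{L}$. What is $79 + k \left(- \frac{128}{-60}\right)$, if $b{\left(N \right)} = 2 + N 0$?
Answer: $\frac{1249}{15} \approx 83.267$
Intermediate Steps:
$b{\left(N \right)} = 2$ ($b{\left(N \right)} = 2 + 0 = 2$)
$k = 2$
$79 + k \left(- \frac{128}{-60}\right) = 79 + 2 \left(- \frac{128}{-60}\right) = 79 + 2 \left(\left(-128\right) \left(- \frac{1}{60}\right)\right) = 79 + 2 \cdot \frac{32}{15} = 79 + \frac{64}{15} = \frac{1249}{15}$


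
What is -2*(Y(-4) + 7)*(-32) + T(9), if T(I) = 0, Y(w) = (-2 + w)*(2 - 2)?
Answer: 448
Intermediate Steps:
Y(w) = 0 (Y(w) = (-2 + w)*0 = 0)
-2*(Y(-4) + 7)*(-32) + T(9) = -2*(0 + 7)*(-32) + 0 = -2*7*(-32) + 0 = -14*(-32) + 0 = 448 + 0 = 448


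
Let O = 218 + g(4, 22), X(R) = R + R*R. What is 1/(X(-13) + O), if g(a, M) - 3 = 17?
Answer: 1/394 ≈ 0.0025381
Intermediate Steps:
X(R) = R + R²
g(a, M) = 20 (g(a, M) = 3 + 17 = 20)
O = 238 (O = 218 + 20 = 238)
1/(X(-13) + O) = 1/(-13*(1 - 13) + 238) = 1/(-13*(-12) + 238) = 1/(156 + 238) = 1/394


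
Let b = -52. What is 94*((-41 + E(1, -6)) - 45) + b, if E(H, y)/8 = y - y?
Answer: -8136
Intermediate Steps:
E(H, y) = 0 (E(H, y) = 8*(y - y) = 8*0 = 0)
94*((-41 + E(1, -6)) - 45) + b = 94*((-41 + 0) - 45) - 52 = 94*(-41 - 45) - 52 = 94*(-86) - 52 = -8084 - 52 = -8136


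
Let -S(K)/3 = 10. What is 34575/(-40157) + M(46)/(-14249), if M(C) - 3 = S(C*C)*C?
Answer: -437362986/572197093 ≈ -0.76436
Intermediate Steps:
S(K) = -30 (S(K) = -3*10 = -30)
M(C) = 3 - 30*C
34575/(-40157) + M(46)/(-14249) = 34575/(-40157) + (3 - 30*46)/(-14249) = 34575*(-1/40157) + (3 - 1380)*(-1/14249) = -34575/40157 - 1377*(-1/14249) = -34575/40157 + 1377/14249 = -437362986/572197093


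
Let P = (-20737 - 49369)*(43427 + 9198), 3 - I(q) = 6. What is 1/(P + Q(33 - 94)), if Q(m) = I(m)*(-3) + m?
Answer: -1/3689328302 ≈ -2.7105e-10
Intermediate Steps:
I(q) = -3 (I(q) = 3 - 1*6 = 3 - 6 = -3)
P = -3689328250 (P = -70106*52625 = -3689328250)
Q(m) = 9 + m (Q(m) = -3*(-3) + m = 9 + m)
1/(P + Q(33 - 94)) = 1/(-3689328250 + (9 + (33 - 94))) = 1/(-3689328250 + (9 - 61)) = 1/(-3689328250 - 52) = 1/(-3689328302) = -1/3689328302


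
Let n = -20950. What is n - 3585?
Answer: -24535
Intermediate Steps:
n - 3585 = -20950 - 3585 = -24535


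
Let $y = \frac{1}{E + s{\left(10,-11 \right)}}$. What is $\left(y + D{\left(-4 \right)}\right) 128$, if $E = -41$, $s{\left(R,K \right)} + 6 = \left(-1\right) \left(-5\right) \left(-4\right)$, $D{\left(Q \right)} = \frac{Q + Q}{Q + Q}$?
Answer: $\frac{8448}{67} \approx 126.09$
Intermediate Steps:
$D{\left(Q \right)} = 1$ ($D{\left(Q \right)} = \frac{2 Q}{2 Q} = 2 Q \frac{1}{2 Q} = 1$)
$s{\left(R,K \right)} = -26$ ($s{\left(R,K \right)} = -6 + \left(-1\right) \left(-5\right) \left(-4\right) = -6 + 5 \left(-4\right) = -6 - 20 = -26$)
$y = - \frac{1}{67}$ ($y = \frac{1}{-41 - 26} = \frac{1}{-67} = - \frac{1}{67} \approx -0.014925$)
$\left(y + D{\left(-4 \right)}\right) 128 = \left(- \frac{1}{67} + 1\right) 128 = \frac{66}{67} \cdot 128 = \frac{8448}{67}$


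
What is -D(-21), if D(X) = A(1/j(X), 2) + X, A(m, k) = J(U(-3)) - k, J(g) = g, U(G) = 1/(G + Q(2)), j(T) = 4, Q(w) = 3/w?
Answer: 71/3 ≈ 23.667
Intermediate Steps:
U(G) = 1/(3/2 + G) (U(G) = 1/(G + 3/2) = 1/(3/2 + G))
A(m, k) = -⅔ - k (A(m, k) = 2/(3 + 2*(-3)) - k = 2/(3 - 6) - k = 2/(-3) - k = 2*(-⅓) - k = -⅔ - k)
D(X) = -8/3 + X (D(X) = (-⅔ - 1*2) + X = (-⅔ - 2) + X = -8/3 + X)
-D(-21) = -(-8/3 - 21) = -1*(-71/3) = 71/3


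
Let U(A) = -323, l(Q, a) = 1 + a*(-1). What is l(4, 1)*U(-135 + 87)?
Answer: 0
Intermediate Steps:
l(Q, a) = 1 - a
l(4, 1)*U(-135 + 87) = (1 - 1*1)*(-323) = (1 - 1)*(-323) = 0*(-323) = 0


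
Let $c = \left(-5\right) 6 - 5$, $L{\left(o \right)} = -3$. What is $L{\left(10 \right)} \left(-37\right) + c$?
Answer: $76$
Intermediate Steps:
$c = -35$ ($c = -30 - 5 = -35$)
$L{\left(10 \right)} \left(-37\right) + c = \left(-3\right) \left(-37\right) - 35 = 111 - 35 = 76$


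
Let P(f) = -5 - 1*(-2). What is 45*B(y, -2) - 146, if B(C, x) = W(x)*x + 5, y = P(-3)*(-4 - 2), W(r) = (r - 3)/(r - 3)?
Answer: -11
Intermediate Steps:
W(r) = 1 (W(r) = (-3 + r)/(-3 + r) = 1)
P(f) = -3 (P(f) = -5 + 2 = -3)
y = 18 (y = -3*(-4 - 2) = -3*(-6) = 18)
B(C, x) = 5 + x (B(C, x) = 1*x + 5 = x + 5 = 5 + x)
45*B(y, -2) - 146 = 45*(5 - 2) - 146 = 45*3 - 146 = 135 - 146 = -11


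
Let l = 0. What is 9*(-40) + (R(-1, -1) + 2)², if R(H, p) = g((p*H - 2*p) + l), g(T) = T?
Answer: -335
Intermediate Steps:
R(H, p) = -2*p + H*p (R(H, p) = (p*H - 2*p) + 0 = (H*p - 2*p) + 0 = (-2*p + H*p) + 0 = -2*p + H*p)
9*(-40) + (R(-1, -1) + 2)² = 9*(-40) + (-(-2 - 1) + 2)² = -360 + (-1*(-3) + 2)² = -360 + (3 + 2)² = -360 + 5² = -360 + 25 = -335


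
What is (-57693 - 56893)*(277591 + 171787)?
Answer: -51492427508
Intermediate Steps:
(-57693 - 56893)*(277591 + 171787) = -114586*449378 = -51492427508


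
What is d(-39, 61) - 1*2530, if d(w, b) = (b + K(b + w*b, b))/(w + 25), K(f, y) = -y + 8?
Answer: -17714/7 ≈ -2530.6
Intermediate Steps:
K(f, y) = 8 - y
d(w, b) = 8/(25 + w) (d(w, b) = (b + (8 - b))/(w + 25) = 8/(25 + w))
d(-39, 61) - 1*2530 = 8/(25 - 39) - 1*2530 = 8/(-14) - 2530 = 8*(-1/14) - 2530 = -4/7 - 2530 = -17714/7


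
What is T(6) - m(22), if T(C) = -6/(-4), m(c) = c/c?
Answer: ½ ≈ 0.50000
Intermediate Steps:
m(c) = 1
T(C) = 3/2 (T(C) = -6*(-¼) = 3/2)
T(6) - m(22) = 3/2 - 1*1 = 3/2 - 1 = ½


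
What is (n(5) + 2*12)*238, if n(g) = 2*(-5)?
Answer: 3332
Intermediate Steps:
n(g) = -10
(n(5) + 2*12)*238 = (-10 + 2*12)*238 = (-10 + 24)*238 = 14*238 = 3332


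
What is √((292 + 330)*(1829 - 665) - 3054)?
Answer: 39*√474 ≈ 849.09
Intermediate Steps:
√((292 + 330)*(1829 - 665) - 3054) = √(622*1164 - 3054) = √(724008 - 3054) = √720954 = 39*√474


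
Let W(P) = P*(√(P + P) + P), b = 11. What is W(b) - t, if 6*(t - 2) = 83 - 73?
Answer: 352/3 + 11*√22 ≈ 168.93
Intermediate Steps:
W(P) = P*(P + √2*√P) (W(P) = P*(√(2*P) + P) = P*(√2*√P + P) = P*(P + √2*√P))
t = 11/3 (t = 2 + (83 - 73)/6 = 2 + (⅙)*10 = 2 + 5/3 = 11/3 ≈ 3.6667)
W(b) - t = (11² + √2*11^(3/2)) - 1*11/3 = (121 + √2*(11*√11)) - 11/3 = (121 + 11*√22) - 11/3 = 352/3 + 11*√22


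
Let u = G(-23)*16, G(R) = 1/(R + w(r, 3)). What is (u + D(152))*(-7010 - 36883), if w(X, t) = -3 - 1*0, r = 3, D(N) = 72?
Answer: -40732704/13 ≈ -3.1333e+6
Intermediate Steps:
w(X, t) = -3 (w(X, t) = -3 + 0 = -3)
G(R) = 1/(-3 + R) (G(R) = 1/(R - 3) = 1/(-3 + R))
u = -8/13 (u = 16/(-3 - 23) = 16/(-26) = -1/26*16 = -8/13 ≈ -0.61539)
(u + D(152))*(-7010 - 36883) = (-8/13 + 72)*(-7010 - 36883) = (928/13)*(-43893) = -40732704/13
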